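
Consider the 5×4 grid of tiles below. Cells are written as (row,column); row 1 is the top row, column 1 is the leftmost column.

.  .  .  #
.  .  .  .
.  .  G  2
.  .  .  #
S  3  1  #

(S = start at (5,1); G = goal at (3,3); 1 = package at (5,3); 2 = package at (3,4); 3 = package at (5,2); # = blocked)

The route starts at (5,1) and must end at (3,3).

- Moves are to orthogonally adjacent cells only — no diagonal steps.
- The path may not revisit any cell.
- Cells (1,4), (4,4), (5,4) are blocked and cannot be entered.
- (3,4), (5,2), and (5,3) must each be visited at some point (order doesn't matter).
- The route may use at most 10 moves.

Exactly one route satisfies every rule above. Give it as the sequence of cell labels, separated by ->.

(5,1) -> (5,2) -> (5,3) -> (4,3) -> (4,2) -> (3,2) -> (2,2) -> (2,3) -> (2,4) -> (3,4) -> (3,3)

Any route must reach (3,4), (5,2), and (5,3) and still end at (3,3) within 10 moves, so the order of the required stops is forced.
Route from (5,1): 2× right (reaching (5,3)), up to (4,3), left to (4,2), 2× up (reaching (2,2)), 2× right (reaching (2,4)), down to (3,4), left to (3,3) — 10 moves in all.
Check: all required cells visited; 10 ≤ 10 moves.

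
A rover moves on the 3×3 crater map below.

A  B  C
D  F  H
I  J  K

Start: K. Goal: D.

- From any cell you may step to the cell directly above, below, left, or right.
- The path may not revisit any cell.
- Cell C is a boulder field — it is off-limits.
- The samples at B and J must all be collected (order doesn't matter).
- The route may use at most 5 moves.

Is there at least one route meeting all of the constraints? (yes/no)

yes

One route that works: K → J → F → B → A → D.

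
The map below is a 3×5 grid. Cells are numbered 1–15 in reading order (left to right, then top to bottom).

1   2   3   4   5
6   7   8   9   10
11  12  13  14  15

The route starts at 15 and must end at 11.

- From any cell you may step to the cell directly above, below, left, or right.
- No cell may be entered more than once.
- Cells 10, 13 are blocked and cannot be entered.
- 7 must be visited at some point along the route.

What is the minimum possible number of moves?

6

Any route passes through 7 somewhere between 15 and 11. Summing Manhattan distances along the two legs (15 → 7 → 11) gives a lower bound of 4 + 2 = 6 moves.
A route of 6 moves achieves this: 15 → 14 → 9 → 8 → 7 → 12 → 11.
Since 6 matches the lower bound, it is optimal.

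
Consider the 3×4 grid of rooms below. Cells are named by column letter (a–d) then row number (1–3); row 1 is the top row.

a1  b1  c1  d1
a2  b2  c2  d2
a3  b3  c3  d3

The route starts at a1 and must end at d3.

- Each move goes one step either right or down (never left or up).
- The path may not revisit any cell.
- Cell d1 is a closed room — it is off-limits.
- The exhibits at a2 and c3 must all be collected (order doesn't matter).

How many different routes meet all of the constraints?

A right/down-only route from a1 to d3 makes exactly 2 down-moves and 3 right-moves in some order.
With no other constraints that would be C(5,2) = 10 routes.
A monotone route can only reach the required cells in the order a2, c3, so split there and multiply the segment counts (each segment already excludes blocked cells): a1→a2: 1; a2→c3: 3; c3→d3: 1; product = 3.
That gives 3 routes.

3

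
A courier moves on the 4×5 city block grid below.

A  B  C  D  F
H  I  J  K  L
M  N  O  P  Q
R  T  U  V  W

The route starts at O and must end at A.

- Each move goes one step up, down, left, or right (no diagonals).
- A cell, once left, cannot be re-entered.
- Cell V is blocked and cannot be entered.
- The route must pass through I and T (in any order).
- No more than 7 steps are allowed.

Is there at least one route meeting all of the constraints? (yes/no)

One route that works: O → U → T → N → I → B → A.

yes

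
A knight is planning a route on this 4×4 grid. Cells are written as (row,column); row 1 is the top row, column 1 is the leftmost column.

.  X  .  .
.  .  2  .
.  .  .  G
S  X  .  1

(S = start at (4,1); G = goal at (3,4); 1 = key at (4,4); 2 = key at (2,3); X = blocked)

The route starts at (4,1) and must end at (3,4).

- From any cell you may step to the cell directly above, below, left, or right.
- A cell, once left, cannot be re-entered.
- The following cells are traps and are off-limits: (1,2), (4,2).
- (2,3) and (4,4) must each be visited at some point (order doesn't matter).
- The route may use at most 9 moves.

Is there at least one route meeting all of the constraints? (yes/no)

One route that works: (4,1) → (3,1) → (2,1) → (2,2) → (2,3) → (3,3) → (4,3) → (4,4) → (3,4).

yes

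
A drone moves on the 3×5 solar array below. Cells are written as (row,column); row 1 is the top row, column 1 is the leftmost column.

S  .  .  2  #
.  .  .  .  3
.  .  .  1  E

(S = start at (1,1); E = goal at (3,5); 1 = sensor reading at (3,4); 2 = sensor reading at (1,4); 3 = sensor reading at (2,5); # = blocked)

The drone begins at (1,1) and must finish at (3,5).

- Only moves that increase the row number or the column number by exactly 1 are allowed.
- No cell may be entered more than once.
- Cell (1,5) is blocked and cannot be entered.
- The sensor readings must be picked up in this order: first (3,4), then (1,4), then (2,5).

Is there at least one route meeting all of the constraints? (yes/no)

(1,4) lies above (3,4), so going from (3,4) to (1,4) would need an upward move — but moves only go right/down, so (3,4) cannot be visited before (1,4).

no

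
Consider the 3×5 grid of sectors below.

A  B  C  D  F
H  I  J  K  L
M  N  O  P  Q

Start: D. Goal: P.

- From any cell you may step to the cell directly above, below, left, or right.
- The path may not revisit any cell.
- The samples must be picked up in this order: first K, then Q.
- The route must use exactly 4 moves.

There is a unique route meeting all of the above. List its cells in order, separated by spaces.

The waypoints must appear in the order K, Q, with no cell reused.
Route from D: down to K, right to L, down to Q, left to P — 4 moves in all.
Check: order respected (K at step 1, Q at step 3); 4 moves as required.

D K L Q P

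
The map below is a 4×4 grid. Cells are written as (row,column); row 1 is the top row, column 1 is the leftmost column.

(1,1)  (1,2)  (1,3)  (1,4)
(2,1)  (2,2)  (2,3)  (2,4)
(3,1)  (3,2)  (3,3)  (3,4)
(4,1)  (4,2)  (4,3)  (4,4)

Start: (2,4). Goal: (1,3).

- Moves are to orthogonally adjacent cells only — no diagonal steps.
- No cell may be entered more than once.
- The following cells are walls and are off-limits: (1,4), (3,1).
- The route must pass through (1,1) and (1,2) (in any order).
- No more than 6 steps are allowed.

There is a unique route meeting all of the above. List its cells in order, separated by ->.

(2,4) -> (2,3) -> (2,2) -> (2,1) -> (1,1) -> (1,2) -> (1,3)

The 6-move cap with required stops at (1,1), (1,2) leaves no slack for detours.
Route from (2,4): left 3 to (2,1), up 1 to (1,1), right 2 to (1,3) — 6 moves in all.
Check: all required cells visited; 6 ≤ 6 moves.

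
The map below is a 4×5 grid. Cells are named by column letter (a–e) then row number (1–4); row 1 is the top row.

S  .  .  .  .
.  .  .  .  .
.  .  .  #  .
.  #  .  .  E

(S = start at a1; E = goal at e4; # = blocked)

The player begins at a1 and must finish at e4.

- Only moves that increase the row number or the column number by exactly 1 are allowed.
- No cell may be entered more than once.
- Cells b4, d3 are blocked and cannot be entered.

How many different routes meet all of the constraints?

A right/down-only route from a1 to e4 makes exactly 3 down-moves and 4 right-moves in some order.
With no other constraints that would be C(7,3) = 35 routes.
Subtract routes through each blocked cell (inclusion–exclusion for overlaps): − through d3: 20 − through b4: 4 → 11.
That gives 11 routes.

11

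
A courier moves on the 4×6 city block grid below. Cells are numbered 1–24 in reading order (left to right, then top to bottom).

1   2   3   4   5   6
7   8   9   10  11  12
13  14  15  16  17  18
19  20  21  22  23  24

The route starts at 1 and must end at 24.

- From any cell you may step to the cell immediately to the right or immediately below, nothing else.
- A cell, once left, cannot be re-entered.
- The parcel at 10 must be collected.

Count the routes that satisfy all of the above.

24

A right/down-only route from 1 to 24 makes exactly 3 down-moves and 5 right-moves in some order.
With no other constraints that would be C(8,3) = 56 routes.
Split at 10 and multiply the segment counts: 1→10: 4; 10→24: 6; product = 24.
That gives 24 routes.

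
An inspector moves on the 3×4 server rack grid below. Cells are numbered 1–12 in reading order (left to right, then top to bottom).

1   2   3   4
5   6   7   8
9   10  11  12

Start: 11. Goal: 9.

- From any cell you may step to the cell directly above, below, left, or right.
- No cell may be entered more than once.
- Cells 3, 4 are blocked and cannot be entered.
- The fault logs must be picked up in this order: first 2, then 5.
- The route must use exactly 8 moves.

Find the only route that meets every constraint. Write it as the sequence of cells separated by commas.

The waypoints must appear in the order 2, 5, with no cell reused.
Route from 11: right to 12, up to 8, 2× left (reaching 6), up to 2, left to 1, 2× down (reaching 9) — 8 moves in all.
Check: order respected (2 at step 5, 5 at step 7); 8 moves as required.

11, 12, 8, 7, 6, 2, 1, 5, 9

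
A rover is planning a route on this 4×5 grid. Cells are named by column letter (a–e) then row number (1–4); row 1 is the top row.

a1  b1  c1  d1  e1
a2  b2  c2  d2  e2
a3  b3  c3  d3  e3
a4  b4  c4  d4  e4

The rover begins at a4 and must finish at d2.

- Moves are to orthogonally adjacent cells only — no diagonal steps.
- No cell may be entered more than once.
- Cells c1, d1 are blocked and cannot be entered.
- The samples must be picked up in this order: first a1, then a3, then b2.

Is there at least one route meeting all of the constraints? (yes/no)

Ignoring the required order, 41 revisit-free routes from a4 to d2 pass through all of a1, a3, and b2; the waypoint orders that occur are a3 → a1 → b2 (41) — never a1 → a3 → b2.

no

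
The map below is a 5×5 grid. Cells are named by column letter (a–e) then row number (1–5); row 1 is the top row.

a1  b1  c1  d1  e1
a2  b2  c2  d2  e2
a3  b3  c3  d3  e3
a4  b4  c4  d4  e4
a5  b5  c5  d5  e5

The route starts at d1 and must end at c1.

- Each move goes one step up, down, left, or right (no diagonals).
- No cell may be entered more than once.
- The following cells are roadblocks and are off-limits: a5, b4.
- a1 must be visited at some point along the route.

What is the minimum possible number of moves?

7

Any route passes through a1 somewhere between d1 and c1. Summing Manhattan distances along the two legs (d1 → a1 → c1) gives a lower bound of 3 + 2 = 5 moves.
The shortest route satisfying every rule uses 7 moves: d1 → d2 → c2 → b2 → a2 → a1 → b1 → c1.
The no-revisit rule (legs can't share cells) pushes the minimum above the 5-move bound; an exhaustive check rules out every length from 5 to 6, leaving 7 as the minimum.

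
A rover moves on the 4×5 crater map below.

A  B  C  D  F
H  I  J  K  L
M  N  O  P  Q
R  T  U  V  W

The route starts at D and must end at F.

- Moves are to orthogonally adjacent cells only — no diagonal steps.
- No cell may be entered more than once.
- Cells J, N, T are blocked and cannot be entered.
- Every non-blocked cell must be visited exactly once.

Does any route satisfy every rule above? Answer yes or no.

no

Cell R has only one open neighbour but is neither the start nor the goal, so a Hamiltonian route would have to both enter and leave it through the same neighbour — impossible without revisiting.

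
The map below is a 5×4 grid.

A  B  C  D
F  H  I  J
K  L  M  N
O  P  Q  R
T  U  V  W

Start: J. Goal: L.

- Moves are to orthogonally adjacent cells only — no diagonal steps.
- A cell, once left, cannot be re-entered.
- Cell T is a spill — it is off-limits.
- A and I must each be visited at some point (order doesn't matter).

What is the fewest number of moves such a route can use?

Any route passes through A and I in some order between J and L. Summing Manhattan distances along each leg and taking the cheapest ordering (J → I → A → L) gives a lower bound of 1 + 3 + 3 = 7 moves.
A route of 7 moves achieves this: J → I → C → B → A → F → K → L.
Since 7 matches the lower bound, it is optimal.

7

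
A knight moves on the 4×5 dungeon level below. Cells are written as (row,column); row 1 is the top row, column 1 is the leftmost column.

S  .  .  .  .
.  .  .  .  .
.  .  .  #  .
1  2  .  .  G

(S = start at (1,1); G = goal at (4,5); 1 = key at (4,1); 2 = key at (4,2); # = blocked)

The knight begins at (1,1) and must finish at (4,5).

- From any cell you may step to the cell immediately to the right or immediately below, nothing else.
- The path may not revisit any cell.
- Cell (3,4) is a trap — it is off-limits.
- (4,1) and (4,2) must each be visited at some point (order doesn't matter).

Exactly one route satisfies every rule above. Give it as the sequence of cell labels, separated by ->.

Moves only go right or down, so the column and row indices never decrease.
Route from (1,1): 3× down (reaching (4,1)), 4× right (reaching (4,5)) — 7 moves in all.
Check: all required cells visited.

(1,1) -> (2,1) -> (3,1) -> (4,1) -> (4,2) -> (4,3) -> (4,4) -> (4,5)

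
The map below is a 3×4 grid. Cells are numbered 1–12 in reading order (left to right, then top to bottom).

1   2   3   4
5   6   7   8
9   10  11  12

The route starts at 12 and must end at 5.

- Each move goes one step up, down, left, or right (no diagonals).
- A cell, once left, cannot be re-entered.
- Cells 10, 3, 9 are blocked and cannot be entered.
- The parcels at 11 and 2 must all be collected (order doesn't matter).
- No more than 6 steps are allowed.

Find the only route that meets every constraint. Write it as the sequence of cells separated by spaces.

12 11 7 6 2 1 5

The 6-move cap with required stops at 11, 2 leaves no slack for detours.
Route from 12: left 1 to 11, up 1 to 7, left 1 to 6, up 1 to 2, left 1 to 1, down 1 to 5 — 6 moves in all.
Check: all required cells visited; 6 ≤ 6 moves.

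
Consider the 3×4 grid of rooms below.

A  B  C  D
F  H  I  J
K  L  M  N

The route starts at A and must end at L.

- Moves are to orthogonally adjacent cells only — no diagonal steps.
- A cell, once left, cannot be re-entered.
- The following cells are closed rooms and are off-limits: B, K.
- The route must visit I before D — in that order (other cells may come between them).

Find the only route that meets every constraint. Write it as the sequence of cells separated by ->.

The waypoints must appear in the order I, D, with no cell reused.
Route from A: down to F, 2× right (reaching I), up to C, right to D, 2× down (reaching N), 2× left (reaching L) — 9 moves in all.
Check: order respected (I at step 3, D at step 5).

A -> F -> H -> I -> C -> D -> J -> N -> M -> L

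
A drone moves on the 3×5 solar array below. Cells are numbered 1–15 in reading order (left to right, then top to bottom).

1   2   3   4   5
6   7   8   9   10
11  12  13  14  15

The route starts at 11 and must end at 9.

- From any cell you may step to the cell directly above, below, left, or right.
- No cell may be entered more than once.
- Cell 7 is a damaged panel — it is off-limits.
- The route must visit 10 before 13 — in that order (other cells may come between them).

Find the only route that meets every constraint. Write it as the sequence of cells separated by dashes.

11 - 6 - 1 - 2 - 3 - 4 - 5 - 10 - 15 - 14 - 13 - 8 - 9

The waypoints must appear in the order 10, 13, with no cell reused.
Route from 11: up 2 to 1, right 4 to 5, down 2 to 15, left 2 to 13, up 1 to 8, right 1 to 9 — 12 moves in all.
Check: order respected (10 at step 7, 13 at step 10).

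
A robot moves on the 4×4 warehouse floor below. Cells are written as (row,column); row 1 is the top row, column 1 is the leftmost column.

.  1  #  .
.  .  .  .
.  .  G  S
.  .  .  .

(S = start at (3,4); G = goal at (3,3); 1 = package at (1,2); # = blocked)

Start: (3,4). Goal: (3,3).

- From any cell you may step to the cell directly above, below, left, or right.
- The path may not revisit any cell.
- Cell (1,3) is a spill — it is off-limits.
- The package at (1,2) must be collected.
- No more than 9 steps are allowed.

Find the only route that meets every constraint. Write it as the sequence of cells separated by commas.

The budget equals the shortest possible length, so every move has to be on a shortest route through the required cells.
Route from (3,4): up to (2,4), 2× left (reaching (2,2)), up to (1,2), left to (1,1), 2× down (reaching (3,1)), 2× right (reaching (3,3)) — 9 moves in all.
Check: all required cells visited; 9 ≤ 9 moves.

(3,4), (2,4), (2,3), (2,2), (1,2), (1,1), (2,1), (3,1), (3,2), (3,3)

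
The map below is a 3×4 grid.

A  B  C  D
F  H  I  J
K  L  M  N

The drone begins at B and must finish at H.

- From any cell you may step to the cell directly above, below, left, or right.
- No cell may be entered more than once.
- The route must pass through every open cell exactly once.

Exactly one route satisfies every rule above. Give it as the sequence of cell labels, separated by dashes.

Need to visit all 12 open cells exactly once, starting at B and ending at H.
Cell N has only two open neighbours (J and M), so the path must pass straight through it: one of those is the cell it's entered from and the other is where it exits.
Route from B: left 1 to A, down 2 to K, right 3 to N, up 2 to D, left 1 to C, down 1 to I, left 1 to H — 11 moves in all.
Check: all 12 open cells covered.

B - A - F - K - L - M - N - J - D - C - I - H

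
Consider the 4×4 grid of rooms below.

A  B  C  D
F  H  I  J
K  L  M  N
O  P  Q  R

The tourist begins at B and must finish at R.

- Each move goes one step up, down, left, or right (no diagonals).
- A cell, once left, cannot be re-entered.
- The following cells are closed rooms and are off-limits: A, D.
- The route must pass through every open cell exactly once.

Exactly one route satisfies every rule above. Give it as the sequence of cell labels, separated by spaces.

Need to visit all 14 open cells exactly once, starting at B and ending at R.
Cell C has only two open neighbours (I and B), so the path must pass straight through it: one of those is the cell it's entered from and the other is where it exits.
Route from B: right to C, down to I, right to J, down to N, 2× left (reaching L), up to H, left to F, 2× down (reaching O), 3× right (reaching R) — 13 moves in all.
Check: all 14 open cells covered.

B C I J N M L H F K O P Q R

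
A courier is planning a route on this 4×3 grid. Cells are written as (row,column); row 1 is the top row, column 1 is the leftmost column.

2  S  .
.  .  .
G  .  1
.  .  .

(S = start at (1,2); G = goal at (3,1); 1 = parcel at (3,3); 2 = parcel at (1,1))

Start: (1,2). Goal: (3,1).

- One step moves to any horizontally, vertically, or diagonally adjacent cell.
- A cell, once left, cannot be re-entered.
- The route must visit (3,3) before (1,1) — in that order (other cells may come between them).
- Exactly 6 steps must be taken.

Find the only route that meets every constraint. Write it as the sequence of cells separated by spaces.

(1,2) (2,3) (3,3) (2,2) (1,1) (2,1) (3,1)

The waypoints must appear in the order (3,3), (1,1), with no cell reused.
Route from (1,2): down-right 1 to (2,3), down 1 to (3,3), up-left 2 to (1,1), down 2 to (3,1) — 6 moves in all.
Check: order respected (1 at step 2, 2 at step 4); 6 moves as required.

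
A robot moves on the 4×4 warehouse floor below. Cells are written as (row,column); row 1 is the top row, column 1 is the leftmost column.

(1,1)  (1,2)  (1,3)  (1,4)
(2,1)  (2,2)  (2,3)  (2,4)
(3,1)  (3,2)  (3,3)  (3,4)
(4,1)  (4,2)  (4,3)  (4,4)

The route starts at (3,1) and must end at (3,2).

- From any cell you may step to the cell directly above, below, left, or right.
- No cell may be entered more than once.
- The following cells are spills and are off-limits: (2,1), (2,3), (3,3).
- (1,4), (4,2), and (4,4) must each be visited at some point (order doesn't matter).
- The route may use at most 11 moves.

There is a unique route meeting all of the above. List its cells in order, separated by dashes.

(3,1) - (4,1) - (4,2) - (4,3) - (4,4) - (3,4) - (2,4) - (1,4) - (1,3) - (1,2) - (2,2) - (3,2)

The 11-move cap with required stops at (1,4), (4,2), (4,4) leaves no slack for detours.
Route from (3,1): down to (4,1), 3× right (reaching (4,4)), 3× up (reaching (1,4)), 2× left (reaching (1,2)), 2× down (reaching (3,2)) — 11 moves in all.
Check: all required cells visited; 11 ≤ 11 moves.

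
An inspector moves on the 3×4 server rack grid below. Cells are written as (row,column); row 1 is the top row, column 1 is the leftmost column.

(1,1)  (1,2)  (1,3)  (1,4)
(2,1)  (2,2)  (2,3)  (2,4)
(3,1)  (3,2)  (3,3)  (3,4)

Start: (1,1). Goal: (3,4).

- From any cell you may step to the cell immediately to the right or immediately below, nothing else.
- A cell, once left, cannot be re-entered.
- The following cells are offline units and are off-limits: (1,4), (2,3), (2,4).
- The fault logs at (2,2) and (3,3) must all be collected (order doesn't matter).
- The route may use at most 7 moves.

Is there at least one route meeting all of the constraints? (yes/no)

yes

One route that works: (1,1) → (2,1) → (2,2) → (3,2) → (3,3) → (3,4).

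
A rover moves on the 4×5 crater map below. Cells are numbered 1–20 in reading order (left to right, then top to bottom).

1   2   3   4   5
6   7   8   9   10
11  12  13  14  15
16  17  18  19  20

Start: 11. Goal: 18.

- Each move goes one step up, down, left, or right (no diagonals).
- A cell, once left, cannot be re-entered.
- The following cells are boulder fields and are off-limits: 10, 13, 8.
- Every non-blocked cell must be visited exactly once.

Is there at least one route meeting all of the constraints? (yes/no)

no

Cell 5 has only one open neighbour but is neither the start nor the goal, so a Hamiltonian route would have to both enter and leave it through the same neighbour — impossible without revisiting.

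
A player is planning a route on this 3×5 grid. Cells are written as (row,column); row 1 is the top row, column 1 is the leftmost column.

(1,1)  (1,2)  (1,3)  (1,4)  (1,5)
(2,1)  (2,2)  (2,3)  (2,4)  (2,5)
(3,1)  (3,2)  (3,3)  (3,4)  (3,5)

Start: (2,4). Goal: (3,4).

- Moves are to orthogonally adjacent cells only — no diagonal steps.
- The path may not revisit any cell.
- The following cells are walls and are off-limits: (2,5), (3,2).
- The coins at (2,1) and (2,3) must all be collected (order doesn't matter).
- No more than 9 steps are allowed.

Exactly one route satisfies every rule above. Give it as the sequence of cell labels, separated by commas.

(2,4), (1,4), (1,3), (1,2), (1,1), (2,1), (2,2), (2,3), (3,3), (3,4)

The 9-move cap with required stops at (2,1), (2,3) leaves no slack for detours.
Route from (2,4): up 1 to (1,4), left 3 to (1,1), down 1 to (2,1), right 2 to (2,3), down 1 to (3,3), right 1 to (3,4) — 9 moves in all.
Check: all required cells visited; 9 ≤ 9 moves.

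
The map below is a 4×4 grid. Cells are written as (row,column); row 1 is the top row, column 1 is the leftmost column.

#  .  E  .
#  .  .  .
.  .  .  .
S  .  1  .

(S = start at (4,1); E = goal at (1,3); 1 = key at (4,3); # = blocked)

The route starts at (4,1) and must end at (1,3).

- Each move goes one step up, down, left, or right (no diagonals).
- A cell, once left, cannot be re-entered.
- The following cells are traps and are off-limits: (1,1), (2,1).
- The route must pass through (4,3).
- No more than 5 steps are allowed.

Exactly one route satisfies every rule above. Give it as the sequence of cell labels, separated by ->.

(4,1) -> (4,2) -> (4,3) -> (3,3) -> (2,3) -> (1,3)

Any route must reach (4,3) and still end at (1,3) within 5 moves, so the order of the required stops is forced.
Route from (4,1): 2× right (reaching (4,3)), 3× up (reaching (1,3)) — 5 moves in all.
Check: all required cells visited; 5 ≤ 5 moves.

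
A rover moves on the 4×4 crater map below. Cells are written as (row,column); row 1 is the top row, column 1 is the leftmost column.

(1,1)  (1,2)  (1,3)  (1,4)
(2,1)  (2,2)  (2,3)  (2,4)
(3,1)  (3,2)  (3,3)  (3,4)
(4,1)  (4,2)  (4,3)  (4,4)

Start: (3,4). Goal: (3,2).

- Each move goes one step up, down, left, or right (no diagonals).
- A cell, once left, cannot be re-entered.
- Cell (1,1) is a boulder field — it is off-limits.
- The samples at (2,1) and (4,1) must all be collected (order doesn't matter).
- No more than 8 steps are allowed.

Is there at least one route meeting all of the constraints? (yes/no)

yes

One route that works: (3,4) → (2,4) → (2,3) → (2,2) → (2,1) → (3,1) → (4,1) → (4,2) → (3,2).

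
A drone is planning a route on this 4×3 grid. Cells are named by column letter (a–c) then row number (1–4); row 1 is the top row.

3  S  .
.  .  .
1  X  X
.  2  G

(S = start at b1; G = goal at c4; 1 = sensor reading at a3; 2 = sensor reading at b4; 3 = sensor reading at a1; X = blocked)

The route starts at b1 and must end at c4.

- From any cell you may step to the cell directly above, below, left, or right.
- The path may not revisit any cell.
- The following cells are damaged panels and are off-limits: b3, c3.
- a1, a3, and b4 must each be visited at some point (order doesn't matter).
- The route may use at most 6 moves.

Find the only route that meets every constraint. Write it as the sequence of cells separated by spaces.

The budget equals the shortest possible length, so every move has to be on a shortest route through the required cells.
Route from b1: left to a1, 3× down (reaching a4), 2× right (reaching c4) — 6 moves in all.
Check: all required cells visited; 6 ≤ 6 moves.

b1 a1 a2 a3 a4 b4 c4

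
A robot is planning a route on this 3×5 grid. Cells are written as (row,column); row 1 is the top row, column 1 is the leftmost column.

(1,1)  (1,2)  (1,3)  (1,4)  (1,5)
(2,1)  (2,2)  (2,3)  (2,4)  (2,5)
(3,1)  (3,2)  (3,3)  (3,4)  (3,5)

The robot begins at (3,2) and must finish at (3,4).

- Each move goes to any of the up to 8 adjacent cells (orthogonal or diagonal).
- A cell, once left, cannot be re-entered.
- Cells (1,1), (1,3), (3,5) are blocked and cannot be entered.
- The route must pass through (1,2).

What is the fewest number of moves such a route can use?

4

Any route passes through (1,2) somewhere between (3,2) and (3,4). Summing Chebyshev distances along the two legs ((3,2) → (1,2) → (3,4)) gives a lower bound of 2 + 2 = 4 moves.
A route of 4 moves achieves this: (3,2) → (2,1) → (1,2) → (2,3) → (3,4).
Since 4 matches the lower bound, it is optimal.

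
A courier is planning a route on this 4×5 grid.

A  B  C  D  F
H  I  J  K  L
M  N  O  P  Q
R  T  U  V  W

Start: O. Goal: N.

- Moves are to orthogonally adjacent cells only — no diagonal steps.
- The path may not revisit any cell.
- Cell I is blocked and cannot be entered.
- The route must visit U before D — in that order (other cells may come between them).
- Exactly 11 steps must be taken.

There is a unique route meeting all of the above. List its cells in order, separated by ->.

O -> U -> V -> P -> K -> D -> C -> B -> A -> H -> M -> N

The waypoints must appear in the order U, D, with no cell reused.
Route from O: down 1 to U, right 1 to V, up 3 to D, left 3 to A, down 2 to M, right 1 to N — 11 moves in all.
Check: order respected (U at step 1, D at step 5); 11 moves as required.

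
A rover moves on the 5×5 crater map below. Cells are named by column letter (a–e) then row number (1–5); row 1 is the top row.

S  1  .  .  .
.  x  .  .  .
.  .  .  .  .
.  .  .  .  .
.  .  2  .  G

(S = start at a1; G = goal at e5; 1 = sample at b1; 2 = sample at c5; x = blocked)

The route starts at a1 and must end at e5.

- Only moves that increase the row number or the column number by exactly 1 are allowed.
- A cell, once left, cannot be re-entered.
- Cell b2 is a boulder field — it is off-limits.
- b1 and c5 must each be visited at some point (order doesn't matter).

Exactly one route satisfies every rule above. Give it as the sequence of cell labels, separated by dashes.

a1 - b1 - c1 - c2 - c3 - c4 - c5 - d5 - e5

Moves only go right or down, so the column and row indices never decrease.
Route from a1: 2× right (reaching c1), 4× down (reaching c5), 2× right (reaching e5) — 8 moves in all.
Check: all required cells visited.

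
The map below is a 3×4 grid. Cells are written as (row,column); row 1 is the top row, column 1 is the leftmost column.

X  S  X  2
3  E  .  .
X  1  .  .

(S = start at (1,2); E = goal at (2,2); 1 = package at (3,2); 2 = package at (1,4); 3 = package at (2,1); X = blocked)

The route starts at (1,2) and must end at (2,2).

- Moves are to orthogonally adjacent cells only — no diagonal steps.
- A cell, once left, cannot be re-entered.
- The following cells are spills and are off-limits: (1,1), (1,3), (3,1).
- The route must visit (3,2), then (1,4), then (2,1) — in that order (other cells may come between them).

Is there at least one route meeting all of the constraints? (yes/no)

no

(1,4) must be visited but has only one open neighbour ((2,4)), and it is neither the start nor the goal — the route would have to enter and leave through (2,4), re-entering it.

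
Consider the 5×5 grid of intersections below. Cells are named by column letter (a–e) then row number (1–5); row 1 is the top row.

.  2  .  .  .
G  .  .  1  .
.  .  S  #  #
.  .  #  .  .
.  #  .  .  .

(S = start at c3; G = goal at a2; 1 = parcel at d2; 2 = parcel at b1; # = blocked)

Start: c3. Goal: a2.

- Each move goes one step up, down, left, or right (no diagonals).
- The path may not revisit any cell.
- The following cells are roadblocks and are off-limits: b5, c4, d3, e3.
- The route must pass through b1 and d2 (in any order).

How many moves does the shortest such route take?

Any route passes through b1 and d2 in some order between c3 and a2. Summing Manhattan distances along each leg and taking the cheapest ordering (c3 → d2 → b1 → a2) gives a lower bound of 2 + 3 + 2 = 7 moves.
A route of 7 moves achieves this: c3 → c2 → d2 → d1 → c1 → b1 → b2 → a2.
Since 7 matches the lower bound, it is optimal.

7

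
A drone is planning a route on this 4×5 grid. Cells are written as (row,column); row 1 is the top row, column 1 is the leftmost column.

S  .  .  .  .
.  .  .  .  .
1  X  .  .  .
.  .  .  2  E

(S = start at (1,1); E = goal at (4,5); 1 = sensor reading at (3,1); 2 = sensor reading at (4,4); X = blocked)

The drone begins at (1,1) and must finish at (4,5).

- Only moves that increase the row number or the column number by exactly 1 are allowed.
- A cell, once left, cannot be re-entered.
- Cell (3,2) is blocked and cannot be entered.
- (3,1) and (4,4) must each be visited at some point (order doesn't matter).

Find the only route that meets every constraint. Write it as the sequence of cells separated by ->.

(1,1) -> (2,1) -> (3,1) -> (4,1) -> (4,2) -> (4,3) -> (4,4) -> (4,5)

Moves only go right or down, so the column and row indices never decrease.
Route from (1,1): 3× down (reaching (4,1)), 4× right (reaching (4,5)) — 7 moves in all.
Check: all required cells visited.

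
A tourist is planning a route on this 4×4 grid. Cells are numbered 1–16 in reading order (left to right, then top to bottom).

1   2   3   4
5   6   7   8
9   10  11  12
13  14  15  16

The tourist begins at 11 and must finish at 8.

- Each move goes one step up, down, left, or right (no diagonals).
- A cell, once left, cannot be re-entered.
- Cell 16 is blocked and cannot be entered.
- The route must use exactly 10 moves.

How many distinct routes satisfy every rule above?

Need simple routes of exactly 10 moves from 11 to 8 (Manhattan distance 2, so 4 moves are spent on a detour and 4 undoing it).
Branch systematically from the start, pruning whenever the remaining move budget drops below the Manhattan distance to 8 or differs from it in parity. Grouping the completions by first move — via 7: 1; via 15: 17; via 10: 7 (no valid completion starts via 12) — and summing: 1 + 17 + 7 = 25.
That gives 25 routes.

25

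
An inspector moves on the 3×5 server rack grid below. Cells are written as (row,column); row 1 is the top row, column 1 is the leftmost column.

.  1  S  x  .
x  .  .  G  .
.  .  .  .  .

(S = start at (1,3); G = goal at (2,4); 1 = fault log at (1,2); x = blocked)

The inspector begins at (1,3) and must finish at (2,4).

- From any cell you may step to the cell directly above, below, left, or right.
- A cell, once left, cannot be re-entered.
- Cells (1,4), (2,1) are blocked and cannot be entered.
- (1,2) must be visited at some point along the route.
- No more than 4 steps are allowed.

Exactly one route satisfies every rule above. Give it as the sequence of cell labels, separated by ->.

(1,3) -> (1,2) -> (2,2) -> (2,3) -> (2,4)

Any route must reach (1,2) and still end at (2,4) within 4 moves, so the order of the required stops is forced.
Route from (1,3): left to (1,2), down to (2,2), 2× right (reaching (2,4)) — 4 moves in all.
Check: all required cells visited; 4 ≤ 4 moves.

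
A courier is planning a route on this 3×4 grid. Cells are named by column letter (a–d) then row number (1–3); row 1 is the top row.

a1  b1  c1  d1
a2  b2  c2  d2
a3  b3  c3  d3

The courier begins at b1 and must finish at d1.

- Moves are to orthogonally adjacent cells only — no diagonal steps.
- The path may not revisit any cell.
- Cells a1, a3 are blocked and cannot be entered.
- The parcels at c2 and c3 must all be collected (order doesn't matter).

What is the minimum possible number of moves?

Any route passes through c2 and c3 in some order between b1 and d1. Summing Manhattan distances along each leg and taking the cheapest ordering (b1 → c2 → c3 → d1) gives a lower bound of 2 + 1 + 3 = 6 moves.
A route of 6 moves achieves this: b1 → b2 → b3 → c3 → c2 → c1 → d1.
Since 6 matches the lower bound, it is optimal.

6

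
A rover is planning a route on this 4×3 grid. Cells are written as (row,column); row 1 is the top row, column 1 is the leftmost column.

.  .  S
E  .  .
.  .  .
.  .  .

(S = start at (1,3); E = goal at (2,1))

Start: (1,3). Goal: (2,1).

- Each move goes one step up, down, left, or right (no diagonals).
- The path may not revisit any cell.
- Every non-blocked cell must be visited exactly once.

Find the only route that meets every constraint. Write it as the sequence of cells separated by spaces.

(1,3) (2,3) (3,3) (4,3) (4,2) (4,1) (3,1) (3,2) (2,2) (1,2) (1,1) (2,1)

Need to visit all 12 open cells exactly once, starting at (1,3) and ending at (2,1).
Route from (1,3): down 3 to (4,3), left 2 to (4,1), up 1 to (3,1), right 1 to (3,2), up 2 to (1,2), left 1 to (1,1), down 1 to (2,1) — 11 moves in all.
Check: all 12 open cells covered.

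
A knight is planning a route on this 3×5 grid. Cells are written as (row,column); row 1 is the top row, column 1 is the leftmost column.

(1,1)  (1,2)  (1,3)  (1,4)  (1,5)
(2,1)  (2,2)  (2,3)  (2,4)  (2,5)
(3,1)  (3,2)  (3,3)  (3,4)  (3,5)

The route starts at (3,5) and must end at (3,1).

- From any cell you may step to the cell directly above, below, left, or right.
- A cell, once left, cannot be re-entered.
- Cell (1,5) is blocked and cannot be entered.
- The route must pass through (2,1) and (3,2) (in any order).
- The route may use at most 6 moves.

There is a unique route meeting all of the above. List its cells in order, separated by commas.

(3,5), (3,4), (3,3), (3,2), (2,2), (2,1), (3,1)

The 6-move cap with required stops at (2,1), (3,2) leaves no slack for detours.
Route from (3,5): 3× left (reaching (3,2)), up to (2,2), left to (2,1), down to (3,1) — 6 moves in all.
Check: all required cells visited; 6 ≤ 6 moves.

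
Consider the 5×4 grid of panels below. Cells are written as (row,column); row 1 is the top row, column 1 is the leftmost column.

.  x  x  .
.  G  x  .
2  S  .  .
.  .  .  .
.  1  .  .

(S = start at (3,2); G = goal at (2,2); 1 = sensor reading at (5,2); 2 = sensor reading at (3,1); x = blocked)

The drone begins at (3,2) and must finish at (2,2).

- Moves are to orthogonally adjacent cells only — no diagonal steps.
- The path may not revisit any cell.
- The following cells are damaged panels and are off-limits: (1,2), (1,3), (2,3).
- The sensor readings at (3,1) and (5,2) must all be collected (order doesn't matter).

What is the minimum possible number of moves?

7

Any route passes through (3,1) and (5,2) in some order between (3,2) and (2,2). Summing Manhattan distances along each leg and taking the cheapest ordering ((3,2) → (5,2) → (3,1) → (2,2)) gives a lower bound of 2 + 3 + 2 = 7 moves.
A route of 7 moves achieves this: (3,2) → (4,2) → (5,2) → (5,1) → (4,1) → (3,1) → (2,1) → (2,2).
Since 7 matches the lower bound, it is optimal.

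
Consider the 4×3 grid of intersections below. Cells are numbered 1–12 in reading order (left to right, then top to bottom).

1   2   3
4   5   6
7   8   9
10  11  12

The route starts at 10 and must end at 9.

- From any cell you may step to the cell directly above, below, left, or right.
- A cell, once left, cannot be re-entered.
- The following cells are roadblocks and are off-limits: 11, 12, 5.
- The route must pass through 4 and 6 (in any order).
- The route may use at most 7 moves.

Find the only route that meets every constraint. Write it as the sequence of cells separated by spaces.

The budget equals the shortest possible length, so every move has to be on a shortest route through the required cells.
Route from 10: up 3 to 1, right 2 to 3, down 2 to 9 — 7 moves in all.
Check: all required cells visited; 7 ≤ 7 moves.

10 7 4 1 2 3 6 9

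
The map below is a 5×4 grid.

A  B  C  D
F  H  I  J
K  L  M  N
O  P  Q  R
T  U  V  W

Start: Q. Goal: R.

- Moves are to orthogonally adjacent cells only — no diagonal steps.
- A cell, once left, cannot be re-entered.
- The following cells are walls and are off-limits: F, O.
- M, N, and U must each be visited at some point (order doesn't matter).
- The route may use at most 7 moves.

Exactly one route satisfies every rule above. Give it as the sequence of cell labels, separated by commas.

Q, V, U, P, L, M, N, R

Any route must reach M, N, and U and still end at R within 7 moves, so the order of the required stops is forced.
Route from Q: down 1 to V, left 1 to U, up 2 to L, right 2 to N, down 1 to R — 7 moves in all.
Check: all required cells visited; 7 ≤ 7 moves.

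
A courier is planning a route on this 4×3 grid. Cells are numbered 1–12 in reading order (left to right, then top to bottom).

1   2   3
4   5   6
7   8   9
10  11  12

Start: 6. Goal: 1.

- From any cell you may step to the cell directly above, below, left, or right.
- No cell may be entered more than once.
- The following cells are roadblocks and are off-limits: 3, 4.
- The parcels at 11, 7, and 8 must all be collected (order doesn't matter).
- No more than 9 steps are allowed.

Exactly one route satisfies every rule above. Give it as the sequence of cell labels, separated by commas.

The 9-move cap with required stops at 11, 7, 8 leaves no slack for detours.
Route from 6: 2× down (reaching 12), 2× left (reaching 10), up to 7, right to 8, 2× up (reaching 2), left to 1 — 9 moves in all.
Check: all required cells visited; 9 ≤ 9 moves.

6, 9, 12, 11, 10, 7, 8, 5, 2, 1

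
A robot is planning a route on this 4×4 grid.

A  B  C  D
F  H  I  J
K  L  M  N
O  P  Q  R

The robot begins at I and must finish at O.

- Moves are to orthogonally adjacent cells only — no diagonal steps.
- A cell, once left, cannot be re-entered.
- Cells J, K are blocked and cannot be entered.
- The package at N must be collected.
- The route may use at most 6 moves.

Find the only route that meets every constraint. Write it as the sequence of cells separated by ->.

Any route must reach N and still end at O within 6 moves, so the order of the required stops is forced.
Route from I: down to M, right to N, down to R, 3× left (reaching O) — 6 moves in all.
Check: all required cells visited; 6 ≤ 6 moves.

I -> M -> N -> R -> Q -> P -> O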